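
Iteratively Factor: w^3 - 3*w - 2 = (w + 1)*(w^2 - w - 2) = (w + 1)^2*(w - 2)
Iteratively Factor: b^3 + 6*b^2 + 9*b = (b + 3)*(b^2 + 3*b) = b*(b + 3)*(b + 3)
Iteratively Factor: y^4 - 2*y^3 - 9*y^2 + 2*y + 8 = (y - 1)*(y^3 - y^2 - 10*y - 8) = (y - 4)*(y - 1)*(y^2 + 3*y + 2) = (y - 4)*(y - 1)*(y + 2)*(y + 1)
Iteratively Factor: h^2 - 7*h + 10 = (h - 2)*(h - 5)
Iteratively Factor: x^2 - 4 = (x + 2)*(x - 2)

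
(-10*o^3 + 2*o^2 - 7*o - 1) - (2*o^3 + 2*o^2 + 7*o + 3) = -12*o^3 - 14*o - 4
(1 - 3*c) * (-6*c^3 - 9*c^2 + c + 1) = 18*c^4 + 21*c^3 - 12*c^2 - 2*c + 1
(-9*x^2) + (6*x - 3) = -9*x^2 + 6*x - 3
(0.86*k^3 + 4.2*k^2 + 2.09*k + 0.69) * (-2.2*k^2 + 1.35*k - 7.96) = -1.892*k^5 - 8.079*k^4 - 5.7736*k^3 - 32.1285*k^2 - 15.7049*k - 5.4924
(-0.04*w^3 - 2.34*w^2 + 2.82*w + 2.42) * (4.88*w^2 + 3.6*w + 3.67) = -0.1952*w^5 - 11.5632*w^4 + 5.1908*w^3 + 13.3738*w^2 + 19.0614*w + 8.8814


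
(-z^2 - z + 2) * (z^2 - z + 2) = -z^4 + z^2 - 4*z + 4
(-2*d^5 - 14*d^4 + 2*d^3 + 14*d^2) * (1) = -2*d^5 - 14*d^4 + 2*d^3 + 14*d^2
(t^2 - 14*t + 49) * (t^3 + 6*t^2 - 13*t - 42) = t^5 - 8*t^4 - 48*t^3 + 434*t^2 - 49*t - 2058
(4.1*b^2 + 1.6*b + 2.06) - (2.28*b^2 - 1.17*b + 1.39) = 1.82*b^2 + 2.77*b + 0.67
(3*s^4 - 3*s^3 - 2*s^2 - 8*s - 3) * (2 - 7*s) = -21*s^5 + 27*s^4 + 8*s^3 + 52*s^2 + 5*s - 6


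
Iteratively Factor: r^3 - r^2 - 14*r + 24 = (r - 3)*(r^2 + 2*r - 8) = (r - 3)*(r + 4)*(r - 2)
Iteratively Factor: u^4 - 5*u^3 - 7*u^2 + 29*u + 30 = (u + 2)*(u^3 - 7*u^2 + 7*u + 15) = (u - 3)*(u + 2)*(u^2 - 4*u - 5) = (u - 3)*(u + 1)*(u + 2)*(u - 5)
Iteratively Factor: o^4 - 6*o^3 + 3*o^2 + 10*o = (o + 1)*(o^3 - 7*o^2 + 10*o) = (o - 5)*(o + 1)*(o^2 - 2*o) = (o - 5)*(o - 2)*(o + 1)*(o)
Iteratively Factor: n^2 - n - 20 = (n + 4)*(n - 5)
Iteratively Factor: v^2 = (v)*(v)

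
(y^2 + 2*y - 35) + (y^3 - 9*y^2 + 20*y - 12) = y^3 - 8*y^2 + 22*y - 47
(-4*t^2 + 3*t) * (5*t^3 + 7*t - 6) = -20*t^5 + 15*t^4 - 28*t^3 + 45*t^2 - 18*t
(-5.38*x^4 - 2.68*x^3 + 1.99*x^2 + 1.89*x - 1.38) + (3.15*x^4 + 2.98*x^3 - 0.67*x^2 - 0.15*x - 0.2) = -2.23*x^4 + 0.3*x^3 + 1.32*x^2 + 1.74*x - 1.58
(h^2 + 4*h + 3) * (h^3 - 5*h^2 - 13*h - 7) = h^5 - h^4 - 30*h^3 - 74*h^2 - 67*h - 21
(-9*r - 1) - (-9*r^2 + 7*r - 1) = 9*r^2 - 16*r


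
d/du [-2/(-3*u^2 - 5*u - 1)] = 2*(-6*u - 5)/(3*u^2 + 5*u + 1)^2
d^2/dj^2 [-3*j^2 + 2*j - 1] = -6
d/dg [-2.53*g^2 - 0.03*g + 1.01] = -5.06*g - 0.03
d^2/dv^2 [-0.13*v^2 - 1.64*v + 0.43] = -0.260000000000000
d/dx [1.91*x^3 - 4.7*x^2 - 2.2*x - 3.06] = 5.73*x^2 - 9.4*x - 2.2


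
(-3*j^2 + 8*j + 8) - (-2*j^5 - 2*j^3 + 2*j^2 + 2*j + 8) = 2*j^5 + 2*j^3 - 5*j^2 + 6*j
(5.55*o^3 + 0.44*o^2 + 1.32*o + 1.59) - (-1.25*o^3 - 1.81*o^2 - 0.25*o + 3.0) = 6.8*o^3 + 2.25*o^2 + 1.57*o - 1.41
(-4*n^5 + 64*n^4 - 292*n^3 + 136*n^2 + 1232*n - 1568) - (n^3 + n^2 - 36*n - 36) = -4*n^5 + 64*n^4 - 293*n^3 + 135*n^2 + 1268*n - 1532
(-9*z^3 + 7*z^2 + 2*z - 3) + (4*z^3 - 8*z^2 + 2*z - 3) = -5*z^3 - z^2 + 4*z - 6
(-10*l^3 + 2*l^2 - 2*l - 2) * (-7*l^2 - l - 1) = 70*l^5 - 4*l^4 + 22*l^3 + 14*l^2 + 4*l + 2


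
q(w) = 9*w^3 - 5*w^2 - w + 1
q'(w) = 27*w^2 - 10*w - 1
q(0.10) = 0.86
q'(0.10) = -1.73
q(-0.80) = -6.01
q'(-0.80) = 24.28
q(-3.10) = -312.07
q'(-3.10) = 289.47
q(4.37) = 652.23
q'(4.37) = 470.92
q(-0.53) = -1.21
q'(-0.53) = 11.88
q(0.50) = 0.38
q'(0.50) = 0.75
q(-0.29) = 0.65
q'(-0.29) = 4.17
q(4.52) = 725.44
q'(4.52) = 505.42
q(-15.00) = -31484.00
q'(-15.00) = 6224.00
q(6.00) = 1759.00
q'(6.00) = 911.00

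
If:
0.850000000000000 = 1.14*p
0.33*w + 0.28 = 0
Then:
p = 0.75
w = -0.85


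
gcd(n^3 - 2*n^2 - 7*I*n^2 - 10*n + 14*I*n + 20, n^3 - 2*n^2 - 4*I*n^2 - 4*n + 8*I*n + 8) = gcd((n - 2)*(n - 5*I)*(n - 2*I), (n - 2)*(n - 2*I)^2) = n^2 + n*(-2 - 2*I) + 4*I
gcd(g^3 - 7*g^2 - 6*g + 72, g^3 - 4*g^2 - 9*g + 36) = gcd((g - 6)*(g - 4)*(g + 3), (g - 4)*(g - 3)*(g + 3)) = g^2 - g - 12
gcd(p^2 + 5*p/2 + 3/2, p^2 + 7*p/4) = 1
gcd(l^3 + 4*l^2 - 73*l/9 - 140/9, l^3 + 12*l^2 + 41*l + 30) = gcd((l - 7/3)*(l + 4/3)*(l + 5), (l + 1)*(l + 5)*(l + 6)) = l + 5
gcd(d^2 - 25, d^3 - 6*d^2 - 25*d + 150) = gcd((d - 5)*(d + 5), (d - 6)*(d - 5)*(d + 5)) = d^2 - 25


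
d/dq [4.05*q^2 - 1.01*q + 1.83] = 8.1*q - 1.01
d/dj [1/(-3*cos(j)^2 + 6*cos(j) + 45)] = 2*(1 - cos(j))*sin(j)/(3*(sin(j)^2 + 2*cos(j) + 14)^2)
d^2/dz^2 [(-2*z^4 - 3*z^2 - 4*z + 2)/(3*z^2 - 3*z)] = 2*(-2*z^6 + 6*z^5 - 6*z^4 - 7*z^3 + 6*z^2 - 6*z + 2)/(3*z^3*(z^3 - 3*z^2 + 3*z - 1))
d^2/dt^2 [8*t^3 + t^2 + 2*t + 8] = 48*t + 2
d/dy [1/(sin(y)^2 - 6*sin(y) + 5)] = 2*(3 - sin(y))*cos(y)/(sin(y)^2 - 6*sin(y) + 5)^2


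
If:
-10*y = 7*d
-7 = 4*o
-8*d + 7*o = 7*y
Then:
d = -245/62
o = -7/4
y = 343/124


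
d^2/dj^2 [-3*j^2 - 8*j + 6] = -6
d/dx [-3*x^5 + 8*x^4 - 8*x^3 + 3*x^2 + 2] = x*(-15*x^3 + 32*x^2 - 24*x + 6)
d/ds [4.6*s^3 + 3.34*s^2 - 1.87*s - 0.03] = 13.8*s^2 + 6.68*s - 1.87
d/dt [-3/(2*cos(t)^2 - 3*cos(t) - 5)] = 3*(3 - 4*cos(t))*sin(t)/(3*cos(t) - cos(2*t) + 4)^2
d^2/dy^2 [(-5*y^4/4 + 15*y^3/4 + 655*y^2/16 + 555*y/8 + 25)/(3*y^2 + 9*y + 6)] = 5*(-4*y^3 - 12*y^2 - 12*y - 31)/(24*(y^3 + 3*y^2 + 3*y + 1))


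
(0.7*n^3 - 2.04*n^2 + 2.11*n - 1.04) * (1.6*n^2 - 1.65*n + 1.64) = 1.12*n^5 - 4.419*n^4 + 7.89*n^3 - 8.4911*n^2 + 5.1764*n - 1.7056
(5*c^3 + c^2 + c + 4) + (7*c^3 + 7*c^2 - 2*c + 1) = 12*c^3 + 8*c^2 - c + 5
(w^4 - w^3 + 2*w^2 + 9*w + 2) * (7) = 7*w^4 - 7*w^3 + 14*w^2 + 63*w + 14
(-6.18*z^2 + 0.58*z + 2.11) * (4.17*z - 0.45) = -25.7706*z^3 + 5.1996*z^2 + 8.5377*z - 0.9495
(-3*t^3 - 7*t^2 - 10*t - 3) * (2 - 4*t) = 12*t^4 + 22*t^3 + 26*t^2 - 8*t - 6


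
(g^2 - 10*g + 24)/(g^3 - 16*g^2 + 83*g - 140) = (g - 6)/(g^2 - 12*g + 35)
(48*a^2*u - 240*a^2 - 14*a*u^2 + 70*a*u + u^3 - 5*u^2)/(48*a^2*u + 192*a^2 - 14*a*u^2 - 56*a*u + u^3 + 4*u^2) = (u - 5)/(u + 4)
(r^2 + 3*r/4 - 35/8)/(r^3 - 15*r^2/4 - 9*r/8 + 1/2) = (8*r^2 + 6*r - 35)/(8*r^3 - 30*r^2 - 9*r + 4)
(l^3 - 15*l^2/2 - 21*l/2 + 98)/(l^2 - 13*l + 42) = (l^2 - l/2 - 14)/(l - 6)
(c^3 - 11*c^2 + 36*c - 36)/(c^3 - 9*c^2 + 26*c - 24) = (c - 6)/(c - 4)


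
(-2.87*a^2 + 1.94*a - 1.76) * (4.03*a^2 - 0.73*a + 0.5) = -11.5661*a^4 + 9.9133*a^3 - 9.944*a^2 + 2.2548*a - 0.88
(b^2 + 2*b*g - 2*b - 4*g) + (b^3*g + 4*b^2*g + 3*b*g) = b^3*g + 4*b^2*g + b^2 + 5*b*g - 2*b - 4*g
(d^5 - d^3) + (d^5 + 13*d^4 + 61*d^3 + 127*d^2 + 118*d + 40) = 2*d^5 + 13*d^4 + 60*d^3 + 127*d^2 + 118*d + 40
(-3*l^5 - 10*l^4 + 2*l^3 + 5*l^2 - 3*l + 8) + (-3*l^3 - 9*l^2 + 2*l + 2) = -3*l^5 - 10*l^4 - l^3 - 4*l^2 - l + 10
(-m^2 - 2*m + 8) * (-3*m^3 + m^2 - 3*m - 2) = 3*m^5 + 5*m^4 - 23*m^3 + 16*m^2 - 20*m - 16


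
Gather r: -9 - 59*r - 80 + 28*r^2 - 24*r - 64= 28*r^2 - 83*r - 153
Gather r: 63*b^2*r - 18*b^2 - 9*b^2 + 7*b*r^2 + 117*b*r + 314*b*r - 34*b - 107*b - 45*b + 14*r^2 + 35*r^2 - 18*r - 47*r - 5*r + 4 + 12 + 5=-27*b^2 - 186*b + r^2*(7*b + 49) + r*(63*b^2 + 431*b - 70) + 21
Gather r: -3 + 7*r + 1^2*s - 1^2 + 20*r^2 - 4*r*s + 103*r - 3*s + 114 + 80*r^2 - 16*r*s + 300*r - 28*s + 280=100*r^2 + r*(410 - 20*s) - 30*s + 390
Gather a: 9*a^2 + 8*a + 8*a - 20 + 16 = 9*a^2 + 16*a - 4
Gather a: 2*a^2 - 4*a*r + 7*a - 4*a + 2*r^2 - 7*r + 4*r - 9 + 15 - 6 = 2*a^2 + a*(3 - 4*r) + 2*r^2 - 3*r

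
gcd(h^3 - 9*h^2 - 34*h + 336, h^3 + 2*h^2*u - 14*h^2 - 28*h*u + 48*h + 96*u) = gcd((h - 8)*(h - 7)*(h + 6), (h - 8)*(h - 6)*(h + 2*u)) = h - 8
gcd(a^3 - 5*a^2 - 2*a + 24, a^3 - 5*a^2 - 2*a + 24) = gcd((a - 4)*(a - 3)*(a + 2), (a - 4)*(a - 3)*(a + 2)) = a^3 - 5*a^2 - 2*a + 24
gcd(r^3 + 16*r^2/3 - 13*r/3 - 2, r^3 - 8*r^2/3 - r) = r + 1/3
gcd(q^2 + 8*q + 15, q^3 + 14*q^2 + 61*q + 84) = q + 3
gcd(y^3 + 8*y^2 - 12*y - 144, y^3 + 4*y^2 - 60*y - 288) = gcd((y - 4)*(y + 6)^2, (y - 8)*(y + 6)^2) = y^2 + 12*y + 36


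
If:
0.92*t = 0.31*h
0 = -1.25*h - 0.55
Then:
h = -0.44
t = -0.15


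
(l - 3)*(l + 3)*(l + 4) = l^3 + 4*l^2 - 9*l - 36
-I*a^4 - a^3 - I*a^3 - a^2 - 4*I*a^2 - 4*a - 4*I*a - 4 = (a - 2*I)*(a - I)*(a + 2*I)*(-I*a - I)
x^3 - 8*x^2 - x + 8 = (x - 8)*(x - 1)*(x + 1)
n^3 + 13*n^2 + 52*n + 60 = (n + 2)*(n + 5)*(n + 6)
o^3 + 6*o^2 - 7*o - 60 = (o - 3)*(o + 4)*(o + 5)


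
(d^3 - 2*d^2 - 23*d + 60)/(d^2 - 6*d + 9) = (d^2 + d - 20)/(d - 3)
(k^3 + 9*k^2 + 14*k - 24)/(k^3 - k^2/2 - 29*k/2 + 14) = 2*(k + 6)/(2*k - 7)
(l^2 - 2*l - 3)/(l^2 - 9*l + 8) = (l^2 - 2*l - 3)/(l^2 - 9*l + 8)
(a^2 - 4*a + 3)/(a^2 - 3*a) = (a - 1)/a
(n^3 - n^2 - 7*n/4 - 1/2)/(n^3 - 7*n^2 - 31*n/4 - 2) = (n - 2)/(n - 8)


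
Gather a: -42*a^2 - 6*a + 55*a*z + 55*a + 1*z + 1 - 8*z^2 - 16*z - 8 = -42*a^2 + a*(55*z + 49) - 8*z^2 - 15*z - 7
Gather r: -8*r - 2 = -8*r - 2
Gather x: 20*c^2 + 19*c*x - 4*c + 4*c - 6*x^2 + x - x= 20*c^2 + 19*c*x - 6*x^2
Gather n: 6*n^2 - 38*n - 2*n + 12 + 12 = 6*n^2 - 40*n + 24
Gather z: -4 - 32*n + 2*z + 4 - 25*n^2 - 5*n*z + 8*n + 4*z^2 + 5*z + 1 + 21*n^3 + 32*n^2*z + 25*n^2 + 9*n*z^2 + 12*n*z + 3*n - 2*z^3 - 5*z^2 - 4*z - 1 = 21*n^3 - 21*n - 2*z^3 + z^2*(9*n - 1) + z*(32*n^2 + 7*n + 3)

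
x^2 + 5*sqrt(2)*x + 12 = (x + 2*sqrt(2))*(x + 3*sqrt(2))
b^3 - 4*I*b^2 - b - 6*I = (b - 3*I)*(b - 2*I)*(b + I)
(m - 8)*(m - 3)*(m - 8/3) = m^3 - 41*m^2/3 + 160*m/3 - 64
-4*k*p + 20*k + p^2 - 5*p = (-4*k + p)*(p - 5)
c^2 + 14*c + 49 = (c + 7)^2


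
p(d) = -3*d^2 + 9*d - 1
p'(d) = 9 - 6*d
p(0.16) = 0.36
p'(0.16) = 8.04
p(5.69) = -46.92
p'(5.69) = -25.14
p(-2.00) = -31.00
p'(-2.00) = 21.00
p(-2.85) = -51.02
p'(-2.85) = 26.10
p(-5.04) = -122.56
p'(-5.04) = 39.24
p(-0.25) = -3.44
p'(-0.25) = 10.50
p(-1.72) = -25.36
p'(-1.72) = 19.32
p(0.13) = 0.12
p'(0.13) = 8.22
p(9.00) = -163.00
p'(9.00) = -45.00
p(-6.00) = -163.00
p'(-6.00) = 45.00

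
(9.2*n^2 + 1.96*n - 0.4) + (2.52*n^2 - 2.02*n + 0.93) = 11.72*n^2 - 0.0600000000000001*n + 0.53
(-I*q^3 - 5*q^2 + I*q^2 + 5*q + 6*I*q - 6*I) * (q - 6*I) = -I*q^4 - 11*q^3 + I*q^3 + 11*q^2 + 36*I*q^2 + 36*q - 36*I*q - 36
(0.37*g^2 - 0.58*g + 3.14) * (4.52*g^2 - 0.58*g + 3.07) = 1.6724*g^4 - 2.8362*g^3 + 15.6651*g^2 - 3.6018*g + 9.6398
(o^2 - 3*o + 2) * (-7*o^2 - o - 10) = -7*o^4 + 20*o^3 - 21*o^2 + 28*o - 20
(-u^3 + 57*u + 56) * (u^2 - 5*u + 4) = -u^5 + 5*u^4 + 53*u^3 - 229*u^2 - 52*u + 224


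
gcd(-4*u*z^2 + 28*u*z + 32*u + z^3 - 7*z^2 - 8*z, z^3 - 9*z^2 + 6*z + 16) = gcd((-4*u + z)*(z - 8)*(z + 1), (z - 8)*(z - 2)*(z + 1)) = z^2 - 7*z - 8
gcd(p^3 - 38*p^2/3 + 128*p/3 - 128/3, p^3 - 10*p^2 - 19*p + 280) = p - 8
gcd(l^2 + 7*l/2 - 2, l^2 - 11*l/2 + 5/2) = l - 1/2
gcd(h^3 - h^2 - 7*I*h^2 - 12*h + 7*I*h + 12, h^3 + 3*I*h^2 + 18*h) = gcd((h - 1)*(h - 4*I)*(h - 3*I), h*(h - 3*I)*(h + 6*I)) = h - 3*I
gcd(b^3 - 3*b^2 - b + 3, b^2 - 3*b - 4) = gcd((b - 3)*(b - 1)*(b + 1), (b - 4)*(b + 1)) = b + 1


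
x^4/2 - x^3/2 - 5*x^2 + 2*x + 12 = (x/2 + 1)*(x - 3)*(x - 2)*(x + 2)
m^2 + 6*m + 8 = (m + 2)*(m + 4)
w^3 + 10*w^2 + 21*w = w*(w + 3)*(w + 7)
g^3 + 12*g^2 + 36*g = g*(g + 6)^2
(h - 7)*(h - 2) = h^2 - 9*h + 14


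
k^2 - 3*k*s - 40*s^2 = (k - 8*s)*(k + 5*s)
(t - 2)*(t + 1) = t^2 - t - 2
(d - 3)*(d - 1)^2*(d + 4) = d^4 - d^3 - 13*d^2 + 25*d - 12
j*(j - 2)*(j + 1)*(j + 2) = j^4 + j^3 - 4*j^2 - 4*j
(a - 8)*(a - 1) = a^2 - 9*a + 8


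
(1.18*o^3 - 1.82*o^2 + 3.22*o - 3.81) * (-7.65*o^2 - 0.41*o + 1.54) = -9.027*o^5 + 13.4392*o^4 - 22.0696*o^3 + 25.0235*o^2 + 6.5209*o - 5.8674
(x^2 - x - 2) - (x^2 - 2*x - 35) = x + 33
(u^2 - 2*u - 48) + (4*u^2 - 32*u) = 5*u^2 - 34*u - 48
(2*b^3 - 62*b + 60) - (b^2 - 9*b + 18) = 2*b^3 - b^2 - 53*b + 42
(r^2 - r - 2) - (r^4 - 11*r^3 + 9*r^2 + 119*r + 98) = -r^4 + 11*r^3 - 8*r^2 - 120*r - 100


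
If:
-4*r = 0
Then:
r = 0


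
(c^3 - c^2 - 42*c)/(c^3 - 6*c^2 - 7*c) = (c + 6)/(c + 1)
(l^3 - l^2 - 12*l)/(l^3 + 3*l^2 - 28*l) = (l + 3)/(l + 7)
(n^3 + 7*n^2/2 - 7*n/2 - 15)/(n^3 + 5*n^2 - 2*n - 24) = (n + 5/2)/(n + 4)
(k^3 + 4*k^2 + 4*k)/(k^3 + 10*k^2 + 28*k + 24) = k/(k + 6)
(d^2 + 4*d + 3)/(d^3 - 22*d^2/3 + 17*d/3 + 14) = 3*(d + 3)/(3*d^2 - 25*d + 42)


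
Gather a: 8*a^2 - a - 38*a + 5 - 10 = 8*a^2 - 39*a - 5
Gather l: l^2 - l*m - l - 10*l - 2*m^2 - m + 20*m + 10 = l^2 + l*(-m - 11) - 2*m^2 + 19*m + 10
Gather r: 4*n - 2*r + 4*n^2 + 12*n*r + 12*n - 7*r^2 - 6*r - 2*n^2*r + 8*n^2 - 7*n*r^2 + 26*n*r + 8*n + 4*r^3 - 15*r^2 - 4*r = 12*n^2 + 24*n + 4*r^3 + r^2*(-7*n - 22) + r*(-2*n^2 + 38*n - 12)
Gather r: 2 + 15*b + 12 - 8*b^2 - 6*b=-8*b^2 + 9*b + 14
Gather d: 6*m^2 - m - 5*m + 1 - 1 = 6*m^2 - 6*m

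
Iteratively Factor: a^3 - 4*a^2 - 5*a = (a + 1)*(a^2 - 5*a) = (a - 5)*(a + 1)*(a)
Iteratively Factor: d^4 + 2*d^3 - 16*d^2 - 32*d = (d + 4)*(d^3 - 2*d^2 - 8*d) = d*(d + 4)*(d^2 - 2*d - 8) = d*(d + 2)*(d + 4)*(d - 4)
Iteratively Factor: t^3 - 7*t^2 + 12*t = (t - 4)*(t^2 - 3*t) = t*(t - 4)*(t - 3)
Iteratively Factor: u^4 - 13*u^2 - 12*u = (u + 1)*(u^3 - u^2 - 12*u) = (u + 1)*(u + 3)*(u^2 - 4*u) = u*(u + 1)*(u + 3)*(u - 4)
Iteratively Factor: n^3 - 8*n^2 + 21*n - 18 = (n - 2)*(n^2 - 6*n + 9) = (n - 3)*(n - 2)*(n - 3)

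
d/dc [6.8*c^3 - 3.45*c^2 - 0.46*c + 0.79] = 20.4*c^2 - 6.9*c - 0.46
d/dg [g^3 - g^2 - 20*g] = 3*g^2 - 2*g - 20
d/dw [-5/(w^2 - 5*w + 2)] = 5*(2*w - 5)/(w^2 - 5*w + 2)^2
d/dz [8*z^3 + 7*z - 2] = 24*z^2 + 7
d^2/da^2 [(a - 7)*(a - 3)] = 2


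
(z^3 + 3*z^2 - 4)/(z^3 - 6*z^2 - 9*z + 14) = (z + 2)/(z - 7)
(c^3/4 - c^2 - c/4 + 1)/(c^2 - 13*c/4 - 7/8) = 2*(-c^3 + 4*c^2 + c - 4)/(-8*c^2 + 26*c + 7)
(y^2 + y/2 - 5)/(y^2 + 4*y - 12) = (y + 5/2)/(y + 6)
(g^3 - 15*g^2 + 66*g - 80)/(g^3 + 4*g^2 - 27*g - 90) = (g^2 - 10*g + 16)/(g^2 + 9*g + 18)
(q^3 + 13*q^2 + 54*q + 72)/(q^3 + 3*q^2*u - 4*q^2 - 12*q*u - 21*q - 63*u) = (q^2 + 10*q + 24)/(q^2 + 3*q*u - 7*q - 21*u)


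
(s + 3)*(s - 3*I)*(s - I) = s^3 + 3*s^2 - 4*I*s^2 - 3*s - 12*I*s - 9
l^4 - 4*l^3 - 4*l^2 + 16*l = l*(l - 4)*(l - 2)*(l + 2)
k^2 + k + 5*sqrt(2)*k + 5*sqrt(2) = (k + 1)*(k + 5*sqrt(2))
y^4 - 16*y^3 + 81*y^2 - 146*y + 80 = (y - 8)*(y - 5)*(y - 2)*(y - 1)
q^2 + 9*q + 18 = (q + 3)*(q + 6)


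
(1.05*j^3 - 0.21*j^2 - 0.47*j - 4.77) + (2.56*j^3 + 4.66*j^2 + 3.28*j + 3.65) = 3.61*j^3 + 4.45*j^2 + 2.81*j - 1.12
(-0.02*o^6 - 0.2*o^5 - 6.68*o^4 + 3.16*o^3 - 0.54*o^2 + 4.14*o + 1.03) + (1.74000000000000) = -0.02*o^6 - 0.2*o^5 - 6.68*o^4 + 3.16*o^3 - 0.54*o^2 + 4.14*o + 2.77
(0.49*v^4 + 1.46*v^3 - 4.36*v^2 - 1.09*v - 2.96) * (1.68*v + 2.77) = 0.8232*v^5 + 3.8101*v^4 - 3.2806*v^3 - 13.9084*v^2 - 7.9921*v - 8.1992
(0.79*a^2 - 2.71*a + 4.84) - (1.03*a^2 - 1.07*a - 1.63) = -0.24*a^2 - 1.64*a + 6.47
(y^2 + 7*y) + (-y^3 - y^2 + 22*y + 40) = -y^3 + 29*y + 40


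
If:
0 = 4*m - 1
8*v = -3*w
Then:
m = 1/4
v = -3*w/8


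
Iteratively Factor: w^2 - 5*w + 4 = (w - 1)*(w - 4)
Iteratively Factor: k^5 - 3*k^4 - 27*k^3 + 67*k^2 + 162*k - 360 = (k - 2)*(k^4 - k^3 - 29*k^2 + 9*k + 180) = (k - 2)*(k + 3)*(k^3 - 4*k^2 - 17*k + 60) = (k - 3)*(k - 2)*(k + 3)*(k^2 - k - 20) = (k - 3)*(k - 2)*(k + 3)*(k + 4)*(k - 5)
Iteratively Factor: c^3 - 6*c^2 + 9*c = (c - 3)*(c^2 - 3*c) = c*(c - 3)*(c - 3)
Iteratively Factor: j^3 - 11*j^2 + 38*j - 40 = (j - 4)*(j^2 - 7*j + 10) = (j - 5)*(j - 4)*(j - 2)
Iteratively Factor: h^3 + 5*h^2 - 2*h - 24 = (h - 2)*(h^2 + 7*h + 12) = (h - 2)*(h + 4)*(h + 3)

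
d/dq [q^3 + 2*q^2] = q*(3*q + 4)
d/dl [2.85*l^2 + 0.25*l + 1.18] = 5.7*l + 0.25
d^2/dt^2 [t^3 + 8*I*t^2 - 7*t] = 6*t + 16*I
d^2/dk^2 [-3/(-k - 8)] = 6/(k + 8)^3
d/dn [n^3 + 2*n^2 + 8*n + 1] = 3*n^2 + 4*n + 8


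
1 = 1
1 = 1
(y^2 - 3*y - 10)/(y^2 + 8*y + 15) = (y^2 - 3*y - 10)/(y^2 + 8*y + 15)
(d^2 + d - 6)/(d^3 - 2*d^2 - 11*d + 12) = (d - 2)/(d^2 - 5*d + 4)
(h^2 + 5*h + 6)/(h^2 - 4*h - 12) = (h + 3)/(h - 6)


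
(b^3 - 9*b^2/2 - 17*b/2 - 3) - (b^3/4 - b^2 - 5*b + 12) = 3*b^3/4 - 7*b^2/2 - 7*b/2 - 15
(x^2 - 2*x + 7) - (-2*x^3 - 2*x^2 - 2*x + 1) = 2*x^3 + 3*x^2 + 6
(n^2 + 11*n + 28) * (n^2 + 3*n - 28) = n^4 + 14*n^3 + 33*n^2 - 224*n - 784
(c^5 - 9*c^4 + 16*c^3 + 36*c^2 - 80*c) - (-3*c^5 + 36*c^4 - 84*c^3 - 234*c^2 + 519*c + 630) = 4*c^5 - 45*c^4 + 100*c^3 + 270*c^2 - 599*c - 630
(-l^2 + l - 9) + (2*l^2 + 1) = l^2 + l - 8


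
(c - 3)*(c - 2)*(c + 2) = c^3 - 3*c^2 - 4*c + 12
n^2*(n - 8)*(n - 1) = n^4 - 9*n^3 + 8*n^2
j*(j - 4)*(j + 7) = j^3 + 3*j^2 - 28*j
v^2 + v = v*(v + 1)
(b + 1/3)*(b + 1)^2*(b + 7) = b^4 + 28*b^3/3 + 18*b^2 + 12*b + 7/3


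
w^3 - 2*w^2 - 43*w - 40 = (w - 8)*(w + 1)*(w + 5)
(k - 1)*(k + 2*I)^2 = k^3 - k^2 + 4*I*k^2 - 4*k - 4*I*k + 4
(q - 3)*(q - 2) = q^2 - 5*q + 6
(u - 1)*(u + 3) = u^2 + 2*u - 3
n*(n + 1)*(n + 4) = n^3 + 5*n^2 + 4*n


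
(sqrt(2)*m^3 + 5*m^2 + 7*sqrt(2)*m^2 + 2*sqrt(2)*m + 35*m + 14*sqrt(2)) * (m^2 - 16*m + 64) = sqrt(2)*m^5 - 9*sqrt(2)*m^4 + 5*m^4 - 46*sqrt(2)*m^3 - 45*m^3 - 240*m^2 + 430*sqrt(2)*m^2 - 96*sqrt(2)*m + 2240*m + 896*sqrt(2)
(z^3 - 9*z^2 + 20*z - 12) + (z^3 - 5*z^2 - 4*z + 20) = 2*z^3 - 14*z^2 + 16*z + 8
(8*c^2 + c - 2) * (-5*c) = -40*c^3 - 5*c^2 + 10*c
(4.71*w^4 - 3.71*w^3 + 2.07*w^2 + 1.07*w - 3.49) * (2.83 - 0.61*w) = -2.8731*w^5 + 15.5924*w^4 - 11.762*w^3 + 5.2054*w^2 + 5.157*w - 9.8767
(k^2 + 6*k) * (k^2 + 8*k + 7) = k^4 + 14*k^3 + 55*k^2 + 42*k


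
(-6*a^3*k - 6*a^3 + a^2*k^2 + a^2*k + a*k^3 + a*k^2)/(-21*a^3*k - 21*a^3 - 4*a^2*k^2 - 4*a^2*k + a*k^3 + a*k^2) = (2*a - k)/(7*a - k)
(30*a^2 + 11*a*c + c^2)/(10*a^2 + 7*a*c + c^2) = (6*a + c)/(2*a + c)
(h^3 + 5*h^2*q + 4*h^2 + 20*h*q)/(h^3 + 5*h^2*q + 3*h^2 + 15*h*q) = (h + 4)/(h + 3)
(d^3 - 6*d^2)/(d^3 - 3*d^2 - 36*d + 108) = d^2/(d^2 + 3*d - 18)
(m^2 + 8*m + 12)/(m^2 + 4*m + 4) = (m + 6)/(m + 2)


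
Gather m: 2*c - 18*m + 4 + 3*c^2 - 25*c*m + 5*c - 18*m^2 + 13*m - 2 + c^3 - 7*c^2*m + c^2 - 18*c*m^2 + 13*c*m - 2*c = c^3 + 4*c^2 + 5*c + m^2*(-18*c - 18) + m*(-7*c^2 - 12*c - 5) + 2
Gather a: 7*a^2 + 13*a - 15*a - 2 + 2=7*a^2 - 2*a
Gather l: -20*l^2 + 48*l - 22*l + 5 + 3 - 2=-20*l^2 + 26*l + 6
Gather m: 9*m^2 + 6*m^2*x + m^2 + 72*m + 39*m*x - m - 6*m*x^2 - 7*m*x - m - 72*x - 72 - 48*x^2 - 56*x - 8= m^2*(6*x + 10) + m*(-6*x^2 + 32*x + 70) - 48*x^2 - 128*x - 80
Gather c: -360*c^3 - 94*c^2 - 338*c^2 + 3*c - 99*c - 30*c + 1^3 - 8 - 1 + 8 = -360*c^3 - 432*c^2 - 126*c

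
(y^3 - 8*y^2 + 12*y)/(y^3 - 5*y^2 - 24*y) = (-y^2 + 8*y - 12)/(-y^2 + 5*y + 24)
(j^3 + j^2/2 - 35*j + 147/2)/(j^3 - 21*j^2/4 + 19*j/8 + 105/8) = 4*(j + 7)/(4*j + 5)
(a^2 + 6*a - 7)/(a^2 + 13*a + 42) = (a - 1)/(a + 6)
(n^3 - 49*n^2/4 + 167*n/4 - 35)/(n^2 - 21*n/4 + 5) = n - 7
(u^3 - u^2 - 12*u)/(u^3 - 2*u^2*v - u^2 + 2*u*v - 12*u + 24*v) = u/(u - 2*v)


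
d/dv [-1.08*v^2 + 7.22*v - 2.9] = 7.22 - 2.16*v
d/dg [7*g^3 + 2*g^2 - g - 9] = 21*g^2 + 4*g - 1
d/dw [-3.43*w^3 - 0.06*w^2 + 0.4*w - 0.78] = -10.29*w^2 - 0.12*w + 0.4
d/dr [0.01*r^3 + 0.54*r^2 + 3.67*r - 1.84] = 0.03*r^2 + 1.08*r + 3.67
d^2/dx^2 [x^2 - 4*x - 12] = 2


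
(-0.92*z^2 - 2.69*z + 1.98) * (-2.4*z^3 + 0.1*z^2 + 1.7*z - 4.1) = 2.208*z^5 + 6.364*z^4 - 6.585*z^3 - 0.602999999999999*z^2 + 14.395*z - 8.118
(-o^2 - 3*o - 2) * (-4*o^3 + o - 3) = 4*o^5 + 12*o^4 + 7*o^3 + 7*o + 6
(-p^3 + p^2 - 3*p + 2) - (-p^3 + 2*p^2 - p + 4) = -p^2 - 2*p - 2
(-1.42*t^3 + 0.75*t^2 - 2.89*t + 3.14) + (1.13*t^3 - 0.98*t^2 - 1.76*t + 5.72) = -0.29*t^3 - 0.23*t^2 - 4.65*t + 8.86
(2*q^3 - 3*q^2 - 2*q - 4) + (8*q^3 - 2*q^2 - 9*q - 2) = 10*q^3 - 5*q^2 - 11*q - 6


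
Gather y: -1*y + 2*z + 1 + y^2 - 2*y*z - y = y^2 + y*(-2*z - 2) + 2*z + 1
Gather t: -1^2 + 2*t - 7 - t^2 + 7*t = -t^2 + 9*t - 8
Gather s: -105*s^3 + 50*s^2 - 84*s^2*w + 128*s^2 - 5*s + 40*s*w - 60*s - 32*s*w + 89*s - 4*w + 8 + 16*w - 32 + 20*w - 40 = -105*s^3 + s^2*(178 - 84*w) + s*(8*w + 24) + 32*w - 64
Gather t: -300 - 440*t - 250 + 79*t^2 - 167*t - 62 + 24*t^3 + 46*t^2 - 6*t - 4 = 24*t^3 + 125*t^2 - 613*t - 616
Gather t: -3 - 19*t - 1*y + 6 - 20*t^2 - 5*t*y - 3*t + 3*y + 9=-20*t^2 + t*(-5*y - 22) + 2*y + 12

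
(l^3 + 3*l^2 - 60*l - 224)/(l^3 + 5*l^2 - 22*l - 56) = (l^2 - 4*l - 32)/(l^2 - 2*l - 8)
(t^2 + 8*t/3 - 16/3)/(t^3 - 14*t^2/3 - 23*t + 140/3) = (3*t - 4)/(3*t^2 - 26*t + 35)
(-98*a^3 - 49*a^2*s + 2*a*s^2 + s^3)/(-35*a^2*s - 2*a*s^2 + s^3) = (14*a^2 + 9*a*s + s^2)/(s*(5*a + s))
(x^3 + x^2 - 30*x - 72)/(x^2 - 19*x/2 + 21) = 2*(x^2 + 7*x + 12)/(2*x - 7)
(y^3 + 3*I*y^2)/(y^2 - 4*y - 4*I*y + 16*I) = y^2*(y + 3*I)/(y^2 - 4*y - 4*I*y + 16*I)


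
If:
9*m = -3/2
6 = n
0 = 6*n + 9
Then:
No Solution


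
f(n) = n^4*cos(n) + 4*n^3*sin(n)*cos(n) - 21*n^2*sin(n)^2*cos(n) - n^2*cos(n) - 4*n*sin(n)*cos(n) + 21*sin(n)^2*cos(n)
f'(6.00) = 2107.89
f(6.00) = 929.36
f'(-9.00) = 4746.20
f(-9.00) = -6725.57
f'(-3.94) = -241.35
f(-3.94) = 66.26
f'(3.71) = 282.64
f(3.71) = 3.32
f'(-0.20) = -5.47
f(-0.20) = 0.59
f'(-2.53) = 121.51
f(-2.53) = -23.38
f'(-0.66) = 1.65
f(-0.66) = 2.60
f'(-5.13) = -40.52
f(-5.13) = -102.53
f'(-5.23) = -273.84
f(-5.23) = -87.17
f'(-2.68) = 137.95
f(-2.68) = -43.13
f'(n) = -n^4*sin(n) - 4*n^3*sin(n)^2 + 4*n^3*cos(n)^2 + 4*n^3*cos(n) + 21*n^2*sin(n)^3 - 42*n^2*sin(n)*cos(n)^2 + 12*n^2*sin(n)*cos(n) + n^2*sin(n) - 42*n*sin(n)^2*cos(n) + 4*n*sin(n)^2 - 4*n*cos(n)^2 - 2*n*cos(n) - 21*sin(n)^3 + 42*sin(n)*cos(n)^2 - 4*sin(n)*cos(n)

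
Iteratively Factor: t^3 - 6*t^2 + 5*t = (t - 1)*(t^2 - 5*t) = t*(t - 1)*(t - 5)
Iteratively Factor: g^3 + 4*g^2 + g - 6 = (g + 3)*(g^2 + g - 2) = (g + 2)*(g + 3)*(g - 1)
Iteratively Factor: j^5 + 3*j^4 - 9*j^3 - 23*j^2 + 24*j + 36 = (j - 2)*(j^4 + 5*j^3 + j^2 - 21*j - 18) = (j - 2)*(j + 3)*(j^3 + 2*j^2 - 5*j - 6) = (j - 2)*(j + 3)^2*(j^2 - j - 2) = (j - 2)^2*(j + 3)^2*(j + 1)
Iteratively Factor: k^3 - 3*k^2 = (k)*(k^2 - 3*k) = k^2*(k - 3)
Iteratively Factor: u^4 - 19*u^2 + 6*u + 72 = (u - 3)*(u^3 + 3*u^2 - 10*u - 24) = (u - 3)*(u + 4)*(u^2 - u - 6) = (u - 3)^2*(u + 4)*(u + 2)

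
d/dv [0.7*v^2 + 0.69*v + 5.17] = 1.4*v + 0.69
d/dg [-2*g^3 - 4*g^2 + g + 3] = -6*g^2 - 8*g + 1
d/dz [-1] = 0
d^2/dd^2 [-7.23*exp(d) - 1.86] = -7.23*exp(d)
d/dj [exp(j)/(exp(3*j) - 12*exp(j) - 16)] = (-3*(exp(2*j) - 4)*exp(j) + exp(3*j) - 12*exp(j) - 16)*exp(j)/(-exp(3*j) + 12*exp(j) + 16)^2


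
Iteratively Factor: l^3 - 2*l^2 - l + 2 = (l - 2)*(l^2 - 1) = (l - 2)*(l - 1)*(l + 1)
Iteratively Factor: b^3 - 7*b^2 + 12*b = (b - 4)*(b^2 - 3*b) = b*(b - 4)*(b - 3)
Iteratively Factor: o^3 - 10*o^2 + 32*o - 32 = (o - 2)*(o^2 - 8*o + 16) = (o - 4)*(o - 2)*(o - 4)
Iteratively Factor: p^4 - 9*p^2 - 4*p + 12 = (p + 2)*(p^3 - 2*p^2 - 5*p + 6) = (p - 3)*(p + 2)*(p^2 + p - 2) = (p - 3)*(p - 1)*(p + 2)*(p + 2)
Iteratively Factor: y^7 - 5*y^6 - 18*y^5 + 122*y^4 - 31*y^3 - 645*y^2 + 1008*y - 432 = (y - 4)*(y^6 - y^5 - 22*y^4 + 34*y^3 + 105*y^2 - 225*y + 108) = (y - 4)*(y - 3)*(y^5 + 2*y^4 - 16*y^3 - 14*y^2 + 63*y - 36) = (y - 4)*(y - 3)*(y - 1)*(y^4 + 3*y^3 - 13*y^2 - 27*y + 36) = (y - 4)*(y - 3)*(y - 1)^2*(y^3 + 4*y^2 - 9*y - 36) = (y - 4)*(y - 3)^2*(y - 1)^2*(y^2 + 7*y + 12) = (y - 4)*(y - 3)^2*(y - 1)^2*(y + 3)*(y + 4)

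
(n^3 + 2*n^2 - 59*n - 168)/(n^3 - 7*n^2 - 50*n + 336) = (n + 3)/(n - 6)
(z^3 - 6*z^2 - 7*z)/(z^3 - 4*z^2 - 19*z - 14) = z/(z + 2)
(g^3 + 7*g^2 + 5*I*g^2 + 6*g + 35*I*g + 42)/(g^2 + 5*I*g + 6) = g + 7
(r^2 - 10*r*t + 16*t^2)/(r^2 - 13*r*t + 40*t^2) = (r - 2*t)/(r - 5*t)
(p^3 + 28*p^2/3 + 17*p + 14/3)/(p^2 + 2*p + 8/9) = 3*(3*p^3 + 28*p^2 + 51*p + 14)/(9*p^2 + 18*p + 8)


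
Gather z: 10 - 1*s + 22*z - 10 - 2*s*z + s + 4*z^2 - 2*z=4*z^2 + z*(20 - 2*s)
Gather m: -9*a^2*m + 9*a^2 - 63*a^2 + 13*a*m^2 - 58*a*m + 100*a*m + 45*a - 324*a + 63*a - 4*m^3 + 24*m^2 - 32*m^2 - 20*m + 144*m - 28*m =-54*a^2 - 216*a - 4*m^3 + m^2*(13*a - 8) + m*(-9*a^2 + 42*a + 96)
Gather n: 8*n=8*n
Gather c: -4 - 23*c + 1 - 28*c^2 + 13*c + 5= -28*c^2 - 10*c + 2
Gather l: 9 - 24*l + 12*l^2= 12*l^2 - 24*l + 9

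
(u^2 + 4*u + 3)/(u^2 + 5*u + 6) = (u + 1)/(u + 2)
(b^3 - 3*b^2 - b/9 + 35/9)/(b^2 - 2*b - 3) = (b^2 - 4*b + 35/9)/(b - 3)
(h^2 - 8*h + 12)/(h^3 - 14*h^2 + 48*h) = (h - 2)/(h*(h - 8))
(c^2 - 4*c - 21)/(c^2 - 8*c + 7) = (c + 3)/(c - 1)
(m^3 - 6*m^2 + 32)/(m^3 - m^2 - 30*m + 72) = (m^2 - 2*m - 8)/(m^2 + 3*m - 18)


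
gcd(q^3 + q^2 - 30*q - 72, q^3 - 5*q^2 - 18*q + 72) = q^2 - 2*q - 24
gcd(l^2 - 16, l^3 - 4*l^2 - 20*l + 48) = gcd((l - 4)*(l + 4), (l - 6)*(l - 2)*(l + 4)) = l + 4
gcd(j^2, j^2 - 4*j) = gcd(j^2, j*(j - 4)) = j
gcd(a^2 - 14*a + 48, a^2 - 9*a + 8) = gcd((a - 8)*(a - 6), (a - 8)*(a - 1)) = a - 8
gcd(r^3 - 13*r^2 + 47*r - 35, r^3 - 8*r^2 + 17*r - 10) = r^2 - 6*r + 5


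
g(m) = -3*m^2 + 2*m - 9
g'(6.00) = -34.00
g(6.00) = -105.00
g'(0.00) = 2.00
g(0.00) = -9.00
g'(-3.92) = 25.52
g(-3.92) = -62.94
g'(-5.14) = 32.84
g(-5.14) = -98.54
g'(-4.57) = 29.42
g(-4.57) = -80.79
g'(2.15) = -10.90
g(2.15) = -18.57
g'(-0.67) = 6.02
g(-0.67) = -11.69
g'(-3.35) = 22.10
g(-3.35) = -49.37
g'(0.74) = -2.44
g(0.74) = -9.16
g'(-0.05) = 2.30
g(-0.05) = -9.11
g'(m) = 2 - 6*m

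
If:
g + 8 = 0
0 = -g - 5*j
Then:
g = -8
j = 8/5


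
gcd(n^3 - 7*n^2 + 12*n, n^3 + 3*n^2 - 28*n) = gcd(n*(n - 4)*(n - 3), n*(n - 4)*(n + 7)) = n^2 - 4*n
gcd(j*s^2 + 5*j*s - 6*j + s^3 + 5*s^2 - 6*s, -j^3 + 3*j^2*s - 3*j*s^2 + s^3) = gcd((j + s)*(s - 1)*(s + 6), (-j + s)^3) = 1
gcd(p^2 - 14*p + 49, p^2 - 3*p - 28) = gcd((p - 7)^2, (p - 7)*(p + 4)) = p - 7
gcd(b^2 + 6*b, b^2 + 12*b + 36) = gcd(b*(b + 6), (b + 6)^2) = b + 6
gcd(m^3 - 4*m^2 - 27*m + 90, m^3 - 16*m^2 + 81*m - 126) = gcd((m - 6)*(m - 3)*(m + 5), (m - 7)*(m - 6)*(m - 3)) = m^2 - 9*m + 18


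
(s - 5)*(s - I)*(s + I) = s^3 - 5*s^2 + s - 5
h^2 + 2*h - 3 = (h - 1)*(h + 3)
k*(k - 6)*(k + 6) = k^3 - 36*k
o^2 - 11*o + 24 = (o - 8)*(o - 3)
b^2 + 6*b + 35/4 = (b + 5/2)*(b + 7/2)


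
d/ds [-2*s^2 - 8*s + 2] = -4*s - 8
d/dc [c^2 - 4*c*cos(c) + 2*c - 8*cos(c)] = 4*c*sin(c) + 2*c + 8*sin(c) - 4*cos(c) + 2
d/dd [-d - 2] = -1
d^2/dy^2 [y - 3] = 0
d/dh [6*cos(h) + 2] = -6*sin(h)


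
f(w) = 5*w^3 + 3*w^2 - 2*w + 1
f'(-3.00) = 115.00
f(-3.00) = -101.00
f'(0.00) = -2.00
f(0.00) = 1.00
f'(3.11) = 161.74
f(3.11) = 174.20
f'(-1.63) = 28.07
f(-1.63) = -9.42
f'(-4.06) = 220.89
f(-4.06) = -276.05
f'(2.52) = 108.38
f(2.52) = 95.03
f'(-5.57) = 429.95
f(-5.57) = -758.83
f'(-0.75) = 1.94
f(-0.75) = 2.08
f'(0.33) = 1.61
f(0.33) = 0.85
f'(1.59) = 45.46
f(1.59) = 25.50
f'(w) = 15*w^2 + 6*w - 2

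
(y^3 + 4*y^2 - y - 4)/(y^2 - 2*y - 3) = (y^2 + 3*y - 4)/(y - 3)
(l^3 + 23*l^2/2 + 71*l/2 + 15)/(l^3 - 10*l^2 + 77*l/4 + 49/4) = 2*(l^2 + 11*l + 30)/(2*l^2 - 21*l + 49)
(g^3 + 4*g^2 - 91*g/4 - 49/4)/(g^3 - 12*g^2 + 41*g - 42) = (4*g^3 + 16*g^2 - 91*g - 49)/(4*(g^3 - 12*g^2 + 41*g - 42))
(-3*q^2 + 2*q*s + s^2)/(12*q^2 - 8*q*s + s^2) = (-3*q^2 + 2*q*s + s^2)/(12*q^2 - 8*q*s + s^2)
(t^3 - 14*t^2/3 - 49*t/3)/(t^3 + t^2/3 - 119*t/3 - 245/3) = t/(t + 5)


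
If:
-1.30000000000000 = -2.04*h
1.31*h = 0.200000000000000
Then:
No Solution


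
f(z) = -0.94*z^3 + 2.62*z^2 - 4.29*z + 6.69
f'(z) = -2.82*z^2 + 5.24*z - 4.29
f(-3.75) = 109.19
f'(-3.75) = -63.60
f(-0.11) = 7.19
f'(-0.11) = -4.90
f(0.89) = 4.28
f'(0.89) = -1.86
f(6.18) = -141.63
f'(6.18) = -79.61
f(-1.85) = 29.55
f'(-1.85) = -23.64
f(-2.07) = 35.13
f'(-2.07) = -27.22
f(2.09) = 0.59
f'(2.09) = -5.66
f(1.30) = 3.48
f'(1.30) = -2.24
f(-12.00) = 2059.77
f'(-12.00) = -473.25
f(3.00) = -7.98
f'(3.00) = -13.95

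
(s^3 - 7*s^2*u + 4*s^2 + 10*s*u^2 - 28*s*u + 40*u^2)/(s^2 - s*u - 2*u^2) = (s^2 - 5*s*u + 4*s - 20*u)/(s + u)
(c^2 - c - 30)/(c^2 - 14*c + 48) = (c + 5)/(c - 8)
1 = 1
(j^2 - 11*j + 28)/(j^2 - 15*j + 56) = (j - 4)/(j - 8)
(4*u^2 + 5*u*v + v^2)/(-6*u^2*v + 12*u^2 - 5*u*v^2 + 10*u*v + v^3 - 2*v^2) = (-4*u - v)/(6*u*v - 12*u - v^2 + 2*v)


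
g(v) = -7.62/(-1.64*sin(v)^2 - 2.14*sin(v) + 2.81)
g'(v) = -7.62*(3.28*sin(v)*cos(v) + 2.14*cos(v))/(-1.64*sin(v)^2 - 2.14*sin(v) + 2.81)^2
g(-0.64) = -2.18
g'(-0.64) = -0.09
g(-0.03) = -2.65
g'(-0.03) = -1.88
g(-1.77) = -2.29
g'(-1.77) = -0.15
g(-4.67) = 7.90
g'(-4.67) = 1.88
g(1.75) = 8.62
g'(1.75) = 9.34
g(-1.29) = -2.27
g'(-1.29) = 0.19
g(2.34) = -17.89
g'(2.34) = 131.37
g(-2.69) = -2.22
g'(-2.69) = 0.41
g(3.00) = -3.08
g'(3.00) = 3.20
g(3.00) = -3.08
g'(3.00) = 3.20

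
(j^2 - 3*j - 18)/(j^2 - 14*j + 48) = (j + 3)/(j - 8)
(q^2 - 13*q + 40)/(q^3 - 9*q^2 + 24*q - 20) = (q - 8)/(q^2 - 4*q + 4)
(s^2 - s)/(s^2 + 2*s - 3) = s/(s + 3)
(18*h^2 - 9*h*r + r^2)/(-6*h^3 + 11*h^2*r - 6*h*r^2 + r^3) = (-6*h + r)/(2*h^2 - 3*h*r + r^2)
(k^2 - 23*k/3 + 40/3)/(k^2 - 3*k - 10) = (k - 8/3)/(k + 2)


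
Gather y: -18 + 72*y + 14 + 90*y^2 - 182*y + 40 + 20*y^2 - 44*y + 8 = 110*y^2 - 154*y + 44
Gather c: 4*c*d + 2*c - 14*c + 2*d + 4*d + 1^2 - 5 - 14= c*(4*d - 12) + 6*d - 18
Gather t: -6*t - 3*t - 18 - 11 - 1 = -9*t - 30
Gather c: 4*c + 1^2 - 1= 4*c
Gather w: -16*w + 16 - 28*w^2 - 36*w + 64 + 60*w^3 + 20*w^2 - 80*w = 60*w^3 - 8*w^2 - 132*w + 80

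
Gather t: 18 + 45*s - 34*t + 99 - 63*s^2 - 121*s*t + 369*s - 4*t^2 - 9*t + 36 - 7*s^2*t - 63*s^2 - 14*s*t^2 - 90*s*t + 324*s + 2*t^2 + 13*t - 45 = -126*s^2 + 738*s + t^2*(-14*s - 2) + t*(-7*s^2 - 211*s - 30) + 108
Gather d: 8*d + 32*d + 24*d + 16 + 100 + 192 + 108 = 64*d + 416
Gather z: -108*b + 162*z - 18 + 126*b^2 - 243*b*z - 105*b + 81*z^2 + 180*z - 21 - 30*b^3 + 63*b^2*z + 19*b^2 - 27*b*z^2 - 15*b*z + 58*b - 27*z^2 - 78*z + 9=-30*b^3 + 145*b^2 - 155*b + z^2*(54 - 27*b) + z*(63*b^2 - 258*b + 264) - 30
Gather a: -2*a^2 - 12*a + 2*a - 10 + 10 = -2*a^2 - 10*a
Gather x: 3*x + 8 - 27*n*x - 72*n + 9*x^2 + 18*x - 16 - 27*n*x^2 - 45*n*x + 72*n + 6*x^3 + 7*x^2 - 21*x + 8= -72*n*x + 6*x^3 + x^2*(16 - 27*n)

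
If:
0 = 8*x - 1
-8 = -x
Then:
No Solution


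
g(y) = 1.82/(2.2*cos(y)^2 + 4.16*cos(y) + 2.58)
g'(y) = 1.82*(4.4*sin(y)*cos(y) + 4.16*sin(y))/(2.2*cos(y)^2 + 4.16*cos(y) + 2.58)^2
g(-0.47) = 0.23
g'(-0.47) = -0.10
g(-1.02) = 0.34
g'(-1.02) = -0.35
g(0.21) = 0.21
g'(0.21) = 0.04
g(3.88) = 2.58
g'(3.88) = -2.22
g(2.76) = 2.96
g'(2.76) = 0.14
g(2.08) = 1.69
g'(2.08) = 2.77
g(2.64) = 2.92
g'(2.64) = 0.68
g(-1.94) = 1.33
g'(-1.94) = -2.34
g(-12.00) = 0.24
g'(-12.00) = 0.13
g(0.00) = 0.20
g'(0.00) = 0.00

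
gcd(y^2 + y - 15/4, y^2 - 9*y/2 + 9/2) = y - 3/2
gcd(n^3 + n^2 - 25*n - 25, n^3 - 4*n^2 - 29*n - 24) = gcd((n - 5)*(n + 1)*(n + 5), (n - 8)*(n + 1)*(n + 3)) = n + 1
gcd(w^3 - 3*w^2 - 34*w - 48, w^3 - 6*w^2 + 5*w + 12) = 1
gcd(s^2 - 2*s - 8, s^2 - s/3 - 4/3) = 1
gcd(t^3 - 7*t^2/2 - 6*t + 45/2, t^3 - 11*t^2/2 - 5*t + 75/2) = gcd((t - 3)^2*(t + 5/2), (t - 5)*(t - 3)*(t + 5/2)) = t^2 - t/2 - 15/2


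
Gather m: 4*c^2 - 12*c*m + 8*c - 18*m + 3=4*c^2 + 8*c + m*(-12*c - 18) + 3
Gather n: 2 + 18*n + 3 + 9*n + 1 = 27*n + 6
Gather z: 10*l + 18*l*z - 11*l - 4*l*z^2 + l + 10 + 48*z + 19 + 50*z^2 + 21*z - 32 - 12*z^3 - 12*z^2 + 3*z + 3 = -12*z^3 + z^2*(38 - 4*l) + z*(18*l + 72)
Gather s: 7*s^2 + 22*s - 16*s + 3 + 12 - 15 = 7*s^2 + 6*s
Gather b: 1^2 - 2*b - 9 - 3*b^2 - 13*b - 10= -3*b^2 - 15*b - 18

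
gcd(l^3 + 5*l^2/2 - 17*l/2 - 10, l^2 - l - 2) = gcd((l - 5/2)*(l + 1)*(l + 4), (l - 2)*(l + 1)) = l + 1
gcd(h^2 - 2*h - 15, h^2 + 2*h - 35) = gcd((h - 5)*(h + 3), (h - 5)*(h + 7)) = h - 5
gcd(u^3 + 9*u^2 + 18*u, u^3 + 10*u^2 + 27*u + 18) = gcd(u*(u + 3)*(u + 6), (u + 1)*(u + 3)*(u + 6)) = u^2 + 9*u + 18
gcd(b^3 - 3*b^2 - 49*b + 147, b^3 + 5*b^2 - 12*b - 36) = b - 3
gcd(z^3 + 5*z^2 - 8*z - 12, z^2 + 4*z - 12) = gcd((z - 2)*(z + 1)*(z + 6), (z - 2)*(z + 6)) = z^2 + 4*z - 12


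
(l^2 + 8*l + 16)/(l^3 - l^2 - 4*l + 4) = (l^2 + 8*l + 16)/(l^3 - l^2 - 4*l + 4)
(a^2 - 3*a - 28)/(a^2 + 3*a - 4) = (a - 7)/(a - 1)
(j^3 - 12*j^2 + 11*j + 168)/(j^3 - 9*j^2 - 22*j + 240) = (j^2 - 4*j - 21)/(j^2 - j - 30)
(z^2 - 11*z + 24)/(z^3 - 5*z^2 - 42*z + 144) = 1/(z + 6)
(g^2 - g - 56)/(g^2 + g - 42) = (g - 8)/(g - 6)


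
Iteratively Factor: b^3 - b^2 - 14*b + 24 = (b + 4)*(b^2 - 5*b + 6) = (b - 3)*(b + 4)*(b - 2)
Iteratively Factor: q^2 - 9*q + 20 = (q - 4)*(q - 5)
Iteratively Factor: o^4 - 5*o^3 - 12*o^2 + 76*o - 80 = (o - 5)*(o^3 - 12*o + 16) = (o - 5)*(o - 2)*(o^2 + 2*o - 8) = (o - 5)*(o - 2)^2*(o + 4)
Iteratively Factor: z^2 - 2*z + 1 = (z - 1)*(z - 1)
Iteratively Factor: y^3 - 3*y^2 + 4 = (y - 2)*(y^2 - y - 2) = (y - 2)^2*(y + 1)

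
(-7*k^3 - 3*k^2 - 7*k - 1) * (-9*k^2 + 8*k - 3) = 63*k^5 - 29*k^4 + 60*k^3 - 38*k^2 + 13*k + 3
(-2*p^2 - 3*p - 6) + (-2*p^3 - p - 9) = -2*p^3 - 2*p^2 - 4*p - 15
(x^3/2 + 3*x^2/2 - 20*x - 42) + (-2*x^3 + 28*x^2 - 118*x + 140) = -3*x^3/2 + 59*x^2/2 - 138*x + 98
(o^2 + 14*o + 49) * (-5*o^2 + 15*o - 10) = -5*o^4 - 55*o^3 - 45*o^2 + 595*o - 490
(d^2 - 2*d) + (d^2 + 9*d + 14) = 2*d^2 + 7*d + 14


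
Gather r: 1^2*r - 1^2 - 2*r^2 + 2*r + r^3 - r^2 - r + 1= r^3 - 3*r^2 + 2*r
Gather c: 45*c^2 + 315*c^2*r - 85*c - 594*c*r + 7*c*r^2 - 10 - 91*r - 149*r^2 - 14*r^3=c^2*(315*r + 45) + c*(7*r^2 - 594*r - 85) - 14*r^3 - 149*r^2 - 91*r - 10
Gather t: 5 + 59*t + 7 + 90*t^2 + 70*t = 90*t^2 + 129*t + 12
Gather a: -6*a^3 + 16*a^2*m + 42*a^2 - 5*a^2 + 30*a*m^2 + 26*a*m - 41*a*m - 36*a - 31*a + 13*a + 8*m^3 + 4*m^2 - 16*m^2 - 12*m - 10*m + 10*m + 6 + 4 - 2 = -6*a^3 + a^2*(16*m + 37) + a*(30*m^2 - 15*m - 54) + 8*m^3 - 12*m^2 - 12*m + 8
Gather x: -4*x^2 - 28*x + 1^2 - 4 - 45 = -4*x^2 - 28*x - 48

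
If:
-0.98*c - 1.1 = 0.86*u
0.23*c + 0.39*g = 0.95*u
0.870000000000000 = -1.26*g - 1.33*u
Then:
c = -0.83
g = -0.33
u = -0.34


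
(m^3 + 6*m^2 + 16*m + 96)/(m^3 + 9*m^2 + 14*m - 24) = (m^2 + 16)/(m^2 + 3*m - 4)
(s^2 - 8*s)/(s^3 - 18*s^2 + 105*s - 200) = s/(s^2 - 10*s + 25)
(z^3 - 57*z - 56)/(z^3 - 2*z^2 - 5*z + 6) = (z^3 - 57*z - 56)/(z^3 - 2*z^2 - 5*z + 6)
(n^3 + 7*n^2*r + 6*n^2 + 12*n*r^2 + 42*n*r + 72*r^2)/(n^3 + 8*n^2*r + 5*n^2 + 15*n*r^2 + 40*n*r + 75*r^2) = (n^2 + 4*n*r + 6*n + 24*r)/(n^2 + 5*n*r + 5*n + 25*r)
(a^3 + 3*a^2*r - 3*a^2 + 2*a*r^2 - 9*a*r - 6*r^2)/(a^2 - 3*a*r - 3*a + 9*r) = (-a^2 - 3*a*r - 2*r^2)/(-a + 3*r)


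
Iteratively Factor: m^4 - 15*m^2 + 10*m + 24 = (m - 2)*(m^3 + 2*m^2 - 11*m - 12) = (m - 3)*(m - 2)*(m^2 + 5*m + 4) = (m - 3)*(m - 2)*(m + 1)*(m + 4)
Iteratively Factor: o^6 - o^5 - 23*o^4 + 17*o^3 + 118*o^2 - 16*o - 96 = (o + 4)*(o^5 - 5*o^4 - 3*o^3 + 29*o^2 + 2*o - 24) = (o - 4)*(o + 4)*(o^4 - o^3 - 7*o^2 + o + 6) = (o - 4)*(o + 2)*(o + 4)*(o^3 - 3*o^2 - o + 3) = (o - 4)*(o - 3)*(o + 2)*(o + 4)*(o^2 - 1) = (o - 4)*(o - 3)*(o + 1)*(o + 2)*(o + 4)*(o - 1)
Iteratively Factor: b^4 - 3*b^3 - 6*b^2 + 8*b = (b - 1)*(b^3 - 2*b^2 - 8*b) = (b - 4)*(b - 1)*(b^2 + 2*b) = (b - 4)*(b - 1)*(b + 2)*(b)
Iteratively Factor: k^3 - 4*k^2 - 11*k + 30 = (k - 5)*(k^2 + k - 6) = (k - 5)*(k + 3)*(k - 2)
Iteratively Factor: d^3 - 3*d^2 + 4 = (d + 1)*(d^2 - 4*d + 4) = (d - 2)*(d + 1)*(d - 2)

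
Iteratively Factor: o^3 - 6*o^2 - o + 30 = (o - 5)*(o^2 - o - 6) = (o - 5)*(o - 3)*(o + 2)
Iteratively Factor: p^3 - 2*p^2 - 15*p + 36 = (p - 3)*(p^2 + p - 12) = (p - 3)^2*(p + 4)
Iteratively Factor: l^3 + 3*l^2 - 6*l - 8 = (l - 2)*(l^2 + 5*l + 4) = (l - 2)*(l + 1)*(l + 4)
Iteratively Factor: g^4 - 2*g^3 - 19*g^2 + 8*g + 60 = (g + 3)*(g^3 - 5*g^2 - 4*g + 20) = (g - 2)*(g + 3)*(g^2 - 3*g - 10) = (g - 5)*(g - 2)*(g + 3)*(g + 2)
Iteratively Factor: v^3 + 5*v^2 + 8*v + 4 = (v + 2)*(v^2 + 3*v + 2) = (v + 1)*(v + 2)*(v + 2)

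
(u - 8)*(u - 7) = u^2 - 15*u + 56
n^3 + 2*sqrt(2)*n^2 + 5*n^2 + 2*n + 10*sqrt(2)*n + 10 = (n + 5)*(n + sqrt(2))^2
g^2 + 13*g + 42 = (g + 6)*(g + 7)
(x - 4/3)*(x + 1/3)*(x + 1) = x^3 - 13*x/9 - 4/9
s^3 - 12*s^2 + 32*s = s*(s - 8)*(s - 4)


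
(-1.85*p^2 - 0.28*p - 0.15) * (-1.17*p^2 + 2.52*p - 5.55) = 2.1645*p^4 - 4.3344*p^3 + 9.7374*p^2 + 1.176*p + 0.8325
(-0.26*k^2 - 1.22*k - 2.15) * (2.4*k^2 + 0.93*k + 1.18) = -0.624*k^4 - 3.1698*k^3 - 6.6014*k^2 - 3.4391*k - 2.537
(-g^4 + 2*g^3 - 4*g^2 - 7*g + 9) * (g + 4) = -g^5 - 2*g^4 + 4*g^3 - 23*g^2 - 19*g + 36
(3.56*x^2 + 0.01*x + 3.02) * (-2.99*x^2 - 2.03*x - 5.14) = -10.6444*x^4 - 7.2567*x^3 - 27.3485*x^2 - 6.182*x - 15.5228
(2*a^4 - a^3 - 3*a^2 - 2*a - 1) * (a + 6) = 2*a^5 + 11*a^4 - 9*a^3 - 20*a^2 - 13*a - 6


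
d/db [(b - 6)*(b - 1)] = 2*b - 7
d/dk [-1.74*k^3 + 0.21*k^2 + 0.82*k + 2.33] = -5.22*k^2 + 0.42*k + 0.82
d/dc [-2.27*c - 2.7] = -2.27000000000000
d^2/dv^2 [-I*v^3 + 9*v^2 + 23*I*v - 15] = -6*I*v + 18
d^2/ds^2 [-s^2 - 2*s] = -2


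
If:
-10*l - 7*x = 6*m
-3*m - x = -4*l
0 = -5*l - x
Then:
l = 0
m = 0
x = 0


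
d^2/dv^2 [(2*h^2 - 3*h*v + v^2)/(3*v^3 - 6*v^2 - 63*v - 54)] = 2*((-(3*h - 2*v)*(-3*v^2 + 4*v + 21) - (3*v - 2)*(2*h^2 - 3*h*v + v^2))*(-v^3 + 2*v^2 + 21*v + 18) - (2*h^2 - 3*h*v + v^2)*(-3*v^2 + 4*v + 21)^2 - (-v^3 + 2*v^2 + 21*v + 18)^2)/(3*(-v^3 + 2*v^2 + 21*v + 18)^3)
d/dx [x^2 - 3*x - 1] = 2*x - 3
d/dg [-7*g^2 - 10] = -14*g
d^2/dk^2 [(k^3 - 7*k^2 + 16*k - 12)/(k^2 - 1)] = 2*(17*k^3 - 57*k^2 + 51*k - 19)/(k^6 - 3*k^4 + 3*k^2 - 1)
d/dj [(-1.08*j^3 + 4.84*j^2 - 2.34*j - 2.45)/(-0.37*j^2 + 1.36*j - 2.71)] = (0.3996*j^4 - 2.9376*j^3 + 14.497*j^2 - 28.0458*j + 9.6734)/(0.1369*j^4 - 1.0064*j^3 + 3.855*j^2 - 7.3712*j + 7.3441)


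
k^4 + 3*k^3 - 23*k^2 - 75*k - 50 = (k - 5)*(k + 1)*(k + 2)*(k + 5)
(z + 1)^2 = z^2 + 2*z + 1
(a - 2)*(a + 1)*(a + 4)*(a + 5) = a^4 + 8*a^3 + 9*a^2 - 38*a - 40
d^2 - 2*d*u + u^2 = (-d + u)^2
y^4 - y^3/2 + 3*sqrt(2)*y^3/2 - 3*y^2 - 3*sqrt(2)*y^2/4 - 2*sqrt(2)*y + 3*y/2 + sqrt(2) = (y - 1/2)*(y - sqrt(2))*(y + sqrt(2)/2)*(y + 2*sqrt(2))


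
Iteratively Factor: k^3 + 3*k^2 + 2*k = (k + 2)*(k^2 + k) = (k + 1)*(k + 2)*(k)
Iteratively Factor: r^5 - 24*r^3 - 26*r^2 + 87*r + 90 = (r + 1)*(r^4 - r^3 - 23*r^2 - 3*r + 90) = (r + 1)*(r + 3)*(r^3 - 4*r^2 - 11*r + 30) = (r - 5)*(r + 1)*(r + 3)*(r^2 + r - 6) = (r - 5)*(r - 2)*(r + 1)*(r + 3)*(r + 3)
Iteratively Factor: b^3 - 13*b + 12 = (b - 1)*(b^2 + b - 12) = (b - 1)*(b + 4)*(b - 3)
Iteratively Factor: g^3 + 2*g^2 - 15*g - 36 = (g + 3)*(g^2 - g - 12) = (g + 3)^2*(g - 4)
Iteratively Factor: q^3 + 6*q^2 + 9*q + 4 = (q + 4)*(q^2 + 2*q + 1) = (q + 1)*(q + 4)*(q + 1)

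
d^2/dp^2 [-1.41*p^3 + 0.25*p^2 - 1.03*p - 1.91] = 0.5 - 8.46*p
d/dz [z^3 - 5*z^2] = z*(3*z - 10)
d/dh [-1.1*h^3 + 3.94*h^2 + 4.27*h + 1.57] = -3.3*h^2 + 7.88*h + 4.27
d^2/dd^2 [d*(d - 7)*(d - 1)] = 6*d - 16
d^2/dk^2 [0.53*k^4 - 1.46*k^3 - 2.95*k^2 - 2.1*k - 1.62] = 6.36*k^2 - 8.76*k - 5.9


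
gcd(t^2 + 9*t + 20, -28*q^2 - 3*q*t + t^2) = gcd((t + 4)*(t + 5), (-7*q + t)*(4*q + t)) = 1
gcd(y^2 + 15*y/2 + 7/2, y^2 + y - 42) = y + 7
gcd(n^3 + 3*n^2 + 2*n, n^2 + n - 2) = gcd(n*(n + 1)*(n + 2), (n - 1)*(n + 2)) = n + 2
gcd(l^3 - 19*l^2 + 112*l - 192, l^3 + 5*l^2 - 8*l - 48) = l - 3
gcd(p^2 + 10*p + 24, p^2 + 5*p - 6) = p + 6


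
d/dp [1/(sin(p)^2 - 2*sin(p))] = 2*(1 - sin(p))*cos(p)/((sin(p) - 2)^2*sin(p)^2)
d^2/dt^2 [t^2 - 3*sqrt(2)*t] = 2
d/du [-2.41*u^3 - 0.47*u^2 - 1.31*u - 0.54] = -7.23*u^2 - 0.94*u - 1.31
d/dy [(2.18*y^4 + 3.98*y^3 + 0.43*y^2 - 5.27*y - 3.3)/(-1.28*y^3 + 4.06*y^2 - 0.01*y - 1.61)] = (-2.7904*y^6 + 17.7016*y^5 + 16.6438*y^4 - 27.61*y^3 - 10.5035*y^2 + 25.4114*y + 8.4517)/(1.6384*y^6 - 10.3936*y^5 + 16.5092*y^4 + 4.0404*y^3 - 13.0731*y^2 + 0.0322*y + 2.5921)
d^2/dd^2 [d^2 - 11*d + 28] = 2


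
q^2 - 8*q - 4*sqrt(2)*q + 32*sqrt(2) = (q - 8)*(q - 4*sqrt(2))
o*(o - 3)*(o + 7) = o^3 + 4*o^2 - 21*o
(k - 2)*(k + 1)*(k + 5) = k^3 + 4*k^2 - 7*k - 10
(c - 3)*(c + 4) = c^2 + c - 12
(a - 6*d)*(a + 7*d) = a^2 + a*d - 42*d^2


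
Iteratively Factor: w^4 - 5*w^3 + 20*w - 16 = (w - 4)*(w^3 - w^2 - 4*w + 4) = (w - 4)*(w + 2)*(w^2 - 3*w + 2) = (w - 4)*(w - 2)*(w + 2)*(w - 1)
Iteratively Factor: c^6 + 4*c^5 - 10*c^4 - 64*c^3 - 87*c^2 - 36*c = (c + 3)*(c^5 + c^4 - 13*c^3 - 25*c^2 - 12*c) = (c + 3)^2*(c^4 - 2*c^3 - 7*c^2 - 4*c) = c*(c + 3)^2*(c^3 - 2*c^2 - 7*c - 4) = c*(c - 4)*(c + 3)^2*(c^2 + 2*c + 1) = c*(c - 4)*(c + 1)*(c + 3)^2*(c + 1)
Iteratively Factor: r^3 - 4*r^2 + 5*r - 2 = (r - 2)*(r^2 - 2*r + 1) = (r - 2)*(r - 1)*(r - 1)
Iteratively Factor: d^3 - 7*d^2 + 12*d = (d - 4)*(d^2 - 3*d) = d*(d - 4)*(d - 3)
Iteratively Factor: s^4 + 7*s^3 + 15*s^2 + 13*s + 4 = (s + 4)*(s^3 + 3*s^2 + 3*s + 1) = (s + 1)*(s + 4)*(s^2 + 2*s + 1) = (s + 1)^2*(s + 4)*(s + 1)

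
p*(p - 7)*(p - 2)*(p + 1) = p^4 - 8*p^3 + 5*p^2 + 14*p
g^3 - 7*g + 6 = (g - 2)*(g - 1)*(g + 3)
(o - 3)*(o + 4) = o^2 + o - 12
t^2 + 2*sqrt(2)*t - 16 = (t - 2*sqrt(2))*(t + 4*sqrt(2))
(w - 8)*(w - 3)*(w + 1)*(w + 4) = w^4 - 6*w^3 - 27*w^2 + 76*w + 96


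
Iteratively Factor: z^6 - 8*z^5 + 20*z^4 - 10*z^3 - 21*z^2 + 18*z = (z - 3)*(z^5 - 5*z^4 + 5*z^3 + 5*z^2 - 6*z) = (z - 3)*(z - 1)*(z^4 - 4*z^3 + z^2 + 6*z) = z*(z - 3)*(z - 1)*(z^3 - 4*z^2 + z + 6) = z*(z - 3)^2*(z - 1)*(z^2 - z - 2) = z*(z - 3)^2*(z - 2)*(z - 1)*(z + 1)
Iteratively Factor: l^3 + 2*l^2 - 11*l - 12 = (l + 1)*(l^2 + l - 12) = (l + 1)*(l + 4)*(l - 3)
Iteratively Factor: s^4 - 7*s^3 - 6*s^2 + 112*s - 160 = (s - 4)*(s^3 - 3*s^2 - 18*s + 40) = (s - 4)*(s + 4)*(s^2 - 7*s + 10) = (s - 5)*(s - 4)*(s + 4)*(s - 2)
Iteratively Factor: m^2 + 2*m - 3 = (m - 1)*(m + 3)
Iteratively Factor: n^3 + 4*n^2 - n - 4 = (n + 4)*(n^2 - 1) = (n + 1)*(n + 4)*(n - 1)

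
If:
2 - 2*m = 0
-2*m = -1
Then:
No Solution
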